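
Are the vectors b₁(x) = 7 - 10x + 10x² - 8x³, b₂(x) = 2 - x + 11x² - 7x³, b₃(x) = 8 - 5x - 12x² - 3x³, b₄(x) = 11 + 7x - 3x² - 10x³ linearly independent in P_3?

linearly independent

Write each element as a coordinate vector in ℝ⁴ using {1, x, …, x³}.
The matrix [b₁|b₂|b₃|b₄] has determinant -5869.
A nonzero determinant means the columns are linearly independent.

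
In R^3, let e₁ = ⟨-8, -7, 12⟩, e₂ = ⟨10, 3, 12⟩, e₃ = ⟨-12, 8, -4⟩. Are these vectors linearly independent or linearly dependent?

The matrix [e₁|e₂|e₃] has determinant 2984.
A nonzero determinant means the columns are linearly independent.

linearly independent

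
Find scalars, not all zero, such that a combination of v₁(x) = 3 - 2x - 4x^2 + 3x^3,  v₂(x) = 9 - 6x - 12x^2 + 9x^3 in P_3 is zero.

Pass to coordinate vectors relative to the basis {1, x, …, x^3}.
Write the vectors as columns of a matrix and find a nonzero vector in its null space.
The free variable yields coefficients (3, -1) (any nonzero multiple also works).

3v₁ - v₂ = 0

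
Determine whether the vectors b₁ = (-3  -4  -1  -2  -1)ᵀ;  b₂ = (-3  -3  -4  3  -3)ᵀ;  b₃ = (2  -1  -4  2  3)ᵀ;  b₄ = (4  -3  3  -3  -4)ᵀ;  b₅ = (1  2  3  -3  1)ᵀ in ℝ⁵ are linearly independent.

linearly independent

Form the 5×5 matrix with these as columns; its determinant is -732.
A nonzero determinant means the columns are linearly independent.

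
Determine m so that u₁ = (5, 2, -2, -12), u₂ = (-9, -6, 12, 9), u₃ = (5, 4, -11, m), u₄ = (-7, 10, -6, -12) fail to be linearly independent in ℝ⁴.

m = 23/6

The set is linearly dependent precisely when det[u₁; u₂; u₃; u₄] = 0.
Cofactor expansion gives det = 432*m - 1656.
This vanishes exactly when m = 23/6.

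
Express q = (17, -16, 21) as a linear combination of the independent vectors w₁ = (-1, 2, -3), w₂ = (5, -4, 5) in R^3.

q = -2w₁ + 3w₂

Write q = a₁w₁ + a₂w₂ and equate components.
Row-reducing the augmented matrix gives the unique coefficients (a₁, a₂) = (-2, 3).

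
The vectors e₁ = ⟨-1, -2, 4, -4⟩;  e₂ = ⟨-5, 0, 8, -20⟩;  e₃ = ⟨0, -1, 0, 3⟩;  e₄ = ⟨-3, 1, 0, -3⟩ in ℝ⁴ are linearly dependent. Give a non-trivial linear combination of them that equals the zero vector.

Row-reduce the matrix with e₁, e₂, e₃, e₄ as columns; the null space gives the coefficients.
A generator of the null space is (2, -1, -3, 1).

2e₁ - e₂ - 3e₃ + e₄ = 0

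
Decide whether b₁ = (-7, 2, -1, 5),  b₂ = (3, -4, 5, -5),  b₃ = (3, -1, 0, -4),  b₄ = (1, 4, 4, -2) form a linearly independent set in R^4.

linearly independent

Row-reduce the matrix whose columns are b₁, b₂, b₃, b₄.
The reduction yields 4 nonzero rows, so the rank is 4.
Since rank = 4 (the number of vectors), the set is linearly independent.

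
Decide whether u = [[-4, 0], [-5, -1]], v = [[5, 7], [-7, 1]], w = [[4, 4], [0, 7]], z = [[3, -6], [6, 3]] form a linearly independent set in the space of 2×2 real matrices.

Write each element as a coordinate vector in ℝ⁴ using {E₁₁, E₁₂, E₂₁, E₂₂}.
Place the vectors as rows of a 4×4 matrix and reduce to echelon form.
The reduction yields 4 nonzero rows, so the rank is 4.
Since rank = 4 (the number of vectors), the set is linearly independent.

linearly independent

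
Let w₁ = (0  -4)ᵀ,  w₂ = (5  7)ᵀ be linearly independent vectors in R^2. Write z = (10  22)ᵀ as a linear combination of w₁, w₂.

Since w₁, w₂ are independent, the coefficients expressing z are uniquely determined by a linear system.
Back-substitution yields (a₁, a₂) = (-2, 2).

z = -2w₁ + 2w₂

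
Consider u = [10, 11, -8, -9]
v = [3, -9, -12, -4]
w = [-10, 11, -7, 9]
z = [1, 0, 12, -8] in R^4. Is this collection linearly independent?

Row-reduce the matrix whose columns are u, v, w, z.
The reduction yields 4 nonzero rows, so the rank is 4.
Since rank = 4 (the number of vectors), the set is linearly independent.

linearly independent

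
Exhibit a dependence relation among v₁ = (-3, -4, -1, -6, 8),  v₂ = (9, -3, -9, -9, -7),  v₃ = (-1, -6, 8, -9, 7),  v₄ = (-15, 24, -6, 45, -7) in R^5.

Solve the homogeneous system with v₁, v₂, v₃, v₄ as columns by row-reducing the coefficient matrix.
One solution (up to scaling) is (0, 2, 3, 1).

2v₂ + 3v₃ + v₄ = 0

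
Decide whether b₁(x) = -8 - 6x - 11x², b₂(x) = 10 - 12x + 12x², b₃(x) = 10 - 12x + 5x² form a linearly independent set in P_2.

Take coordinates with respect to the standard basis {1, x, x²}.
Place the vectors as rows of a 3×3 matrix and reduce to echelon form.
The reduction yields 3 nonzero rows, so the rank is 3.
Since rank = 3 (the number of vectors), the set is linearly independent.

linearly independent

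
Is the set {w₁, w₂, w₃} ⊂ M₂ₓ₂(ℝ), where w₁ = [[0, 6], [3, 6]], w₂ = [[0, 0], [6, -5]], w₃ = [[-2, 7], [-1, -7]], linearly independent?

Take coordinates with respect to the standard basis {E₁₁, E₁₂, E₂₁, E₂₂}.
Place the vectors as rows of a 3×4 matrix and reduce to echelon form.
The reduction yields 3 nonzero rows, so the rank is 3.
Since rank = 3 (the number of vectors), the set is linearly independent.

linearly independent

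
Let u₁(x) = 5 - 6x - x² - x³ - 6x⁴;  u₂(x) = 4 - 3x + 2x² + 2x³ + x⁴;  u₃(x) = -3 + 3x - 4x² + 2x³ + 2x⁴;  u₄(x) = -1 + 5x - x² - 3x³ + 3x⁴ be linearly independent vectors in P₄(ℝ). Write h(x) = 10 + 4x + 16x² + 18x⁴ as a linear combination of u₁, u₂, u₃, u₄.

Take coordinate vectors relative to {1, x, …, x⁴}.
Set up the augmented matrix [u₁ | u₂ | u₃ | u₄ | h] and row-reduce.
Back-substitution yields (c₁, …, c₄) = (-2, 4, -2, 2).

h = -2u₁ + 4u₂ - 2u₃ + 2u₄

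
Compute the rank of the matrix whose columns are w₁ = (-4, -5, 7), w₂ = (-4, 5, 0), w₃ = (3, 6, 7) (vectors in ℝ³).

Form the matrix with w₁, w₂, w₃ as columns and reduce.
Reduction leaves 3 leading entries, giving rank 3.

3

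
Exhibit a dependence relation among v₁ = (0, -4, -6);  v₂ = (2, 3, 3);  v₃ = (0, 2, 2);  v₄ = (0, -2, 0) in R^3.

v₁ + 3v₃ + v₄ = 0

Set up α₁v₁ + … + α₄v₄ = 0 and solve the homogeneous system.
The free variable yields coefficients (1, 0, 3, 1) (any nonzero multiple also works).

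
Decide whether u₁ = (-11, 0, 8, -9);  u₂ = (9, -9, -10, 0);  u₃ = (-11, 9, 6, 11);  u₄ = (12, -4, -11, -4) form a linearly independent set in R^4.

Row-reduce the matrix whose columns are u₁, u₂, u₃, u₄.
The reduction yields 4 nonzero rows, so the rank is 4.
Since rank = 4 (the number of vectors), the set is linearly independent.

linearly independent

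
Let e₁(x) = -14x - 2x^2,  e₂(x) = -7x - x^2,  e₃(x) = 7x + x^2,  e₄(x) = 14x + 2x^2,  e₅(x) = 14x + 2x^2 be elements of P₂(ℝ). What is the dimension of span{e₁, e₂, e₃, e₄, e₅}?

1

Represent each element by its coordinate vector in ℝ³.
Apply Gaussian elimination to the matrix whose rows are e₁, e₂, e₃, e₄, e₅.
The echelon form has 1 nonzero row, so the rank is 1.
(With 5 elements in a 3-dimensional space the rank is at most 3.)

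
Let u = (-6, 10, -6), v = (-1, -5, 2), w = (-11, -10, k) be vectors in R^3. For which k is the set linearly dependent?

k = 7/4

The vectors are dependent exactly when the determinant of the matrix with rows u, v, w vanishes.
The determinant works out to 40*k - 70.
Setting this to zero gives k = 7/4.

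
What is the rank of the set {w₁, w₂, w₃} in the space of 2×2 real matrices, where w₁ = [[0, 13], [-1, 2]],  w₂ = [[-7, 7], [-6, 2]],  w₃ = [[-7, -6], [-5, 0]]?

Pass to coordinate vectors with respect to the basis {E₁₁, E₁₂, E₂₁, E₂₂}.
Apply Gaussian elimination to the matrix whose rows are w₁, w₂, w₃.
There are 2 pivot columns, so rank = 2.

2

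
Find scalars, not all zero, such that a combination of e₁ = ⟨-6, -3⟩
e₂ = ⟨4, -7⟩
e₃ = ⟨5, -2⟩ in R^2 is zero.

e₁ - e₂ + 2e₃ = 0

Set up α₁e₁ + … + α₃e₃ = 0 and solve the homogeneous system.
The free variable yields coefficients (1, -1, 2) (any nonzero multiple also works).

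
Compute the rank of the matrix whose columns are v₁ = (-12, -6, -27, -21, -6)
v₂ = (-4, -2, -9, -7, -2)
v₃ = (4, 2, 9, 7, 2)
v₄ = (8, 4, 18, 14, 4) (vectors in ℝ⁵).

Form the matrix with v₁, v₂, v₃, v₄ as columns and reduce.
Reduction leaves 1 leading entry, giving rank 1.

rank 1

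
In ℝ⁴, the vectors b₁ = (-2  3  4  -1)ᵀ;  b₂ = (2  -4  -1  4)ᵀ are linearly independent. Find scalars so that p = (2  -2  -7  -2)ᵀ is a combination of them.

p = -2b₁ - b₂

Solve the system with b₁, b₂ as columns and p as the right-hand side.
Back-substitution yields (c₁, c₂) = (-2, -1).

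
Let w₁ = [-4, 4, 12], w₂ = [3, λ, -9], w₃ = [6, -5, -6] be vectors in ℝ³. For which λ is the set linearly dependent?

λ = -3

Dependence holds iff the 3×3 matrix [w₁ w₂ w₃] is singular.
The determinant works out to -48*λ - 144.
This vanishes exactly when λ = -3.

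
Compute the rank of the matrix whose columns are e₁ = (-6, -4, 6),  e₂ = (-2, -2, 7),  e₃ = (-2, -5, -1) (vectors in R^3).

rank 3

Form the matrix with e₁, e₂, e₃ as columns and reduce.
Exactly 3 pivots survive; hence the rank is 3.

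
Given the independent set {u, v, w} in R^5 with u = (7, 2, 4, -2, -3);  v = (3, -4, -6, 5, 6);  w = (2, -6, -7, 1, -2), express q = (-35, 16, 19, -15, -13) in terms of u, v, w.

Solve the system with u, v, w as columns and q as the right-hand side.
Back-substitution yields (α₁, α₂, α₃) = (-3, -4, -1).

q = -3u - 4v - w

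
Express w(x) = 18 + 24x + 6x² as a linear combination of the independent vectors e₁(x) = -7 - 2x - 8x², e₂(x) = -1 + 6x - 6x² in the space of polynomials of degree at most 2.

w = -3e₁ + 3e₂

Identify each element with its coordinate vector in ℝ³ via {1, x, x²}.
Solve the system with e₁, e₂ as columns and w as the right-hand side.
Row-reducing the augmented matrix gives the unique coefficients (α₁, α₂) = (-3, 3).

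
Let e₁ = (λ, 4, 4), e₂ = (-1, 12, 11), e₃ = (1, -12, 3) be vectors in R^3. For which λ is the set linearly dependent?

λ = -1/3

The vectors are dependent exactly when the determinant of the matrix with rows e₁, e₂, e₃ vanishes.
The determinant works out to 168*λ + 56.
Solving 168*λ + 56 = 0 yields λ = -1/3.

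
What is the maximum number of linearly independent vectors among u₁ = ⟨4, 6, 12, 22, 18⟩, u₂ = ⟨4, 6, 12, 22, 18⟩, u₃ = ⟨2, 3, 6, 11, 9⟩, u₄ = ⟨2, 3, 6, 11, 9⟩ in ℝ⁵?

1

Put the 5×4 matrix [u₁|u₂|u₃|u₄] into echelon form.
The echelon form has 1 nonzero row, so the rank is 1.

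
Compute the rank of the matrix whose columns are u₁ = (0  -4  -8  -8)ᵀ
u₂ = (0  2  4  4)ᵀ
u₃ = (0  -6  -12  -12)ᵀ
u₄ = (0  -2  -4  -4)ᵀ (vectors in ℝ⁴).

Put the 4×4 matrix [u₁|u₂|u₃|u₄] into echelon form.
Exactly 1 pivot survives; hence the rank is 1.

rank 1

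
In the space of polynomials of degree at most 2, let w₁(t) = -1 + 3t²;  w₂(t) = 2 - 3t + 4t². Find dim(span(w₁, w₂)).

dim = 2

Represent each element by its coordinate vector in ℝ³.
Apply Gaussian elimination to the matrix whose rows are w₁, w₂.
Exactly 2 pivots survive; hence the rank is 2.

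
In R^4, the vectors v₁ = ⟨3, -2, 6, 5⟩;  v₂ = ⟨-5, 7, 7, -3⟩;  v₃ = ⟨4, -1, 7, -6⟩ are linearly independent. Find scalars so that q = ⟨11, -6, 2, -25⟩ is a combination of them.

Set up the augmented matrix [v₁ | v₂ | v₃ | q] and row-reduce.
The system has the unique solution (c₁, c₂, c₃) = (-2, -1, 3).

q = -2v₁ - v₂ + 3v₃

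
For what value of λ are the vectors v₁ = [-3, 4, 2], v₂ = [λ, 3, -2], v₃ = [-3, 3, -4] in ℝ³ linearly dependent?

λ = -30/11

Place the vectors as rows of a 3×3 matrix; dependence ⇔ determinant zero.
Expanding, det = 22*λ + 60.
Setting this to zero gives λ = -30/11.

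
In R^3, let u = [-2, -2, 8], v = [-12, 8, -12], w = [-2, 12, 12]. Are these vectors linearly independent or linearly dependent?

linearly independent

Place the vectors as rows of a 3×3 matrix and reduce to echelon form.
The reduction yields 3 nonzero rows, so the rank is 3.
Since rank = 3 (the number of vectors), the set is linearly independent.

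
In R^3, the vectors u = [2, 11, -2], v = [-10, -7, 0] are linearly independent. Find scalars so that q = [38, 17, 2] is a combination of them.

Solve the system with u, v as columns and q as the right-hand side.
Back-substitution yields (a₁, a₂) = (-1, -4).

q = -u - 4v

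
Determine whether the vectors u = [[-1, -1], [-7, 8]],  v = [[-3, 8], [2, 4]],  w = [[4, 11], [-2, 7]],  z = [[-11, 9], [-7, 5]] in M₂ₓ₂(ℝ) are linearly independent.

Take coordinates with respect to the standard basis {E₁₁, E₁₂, E₂₁, E₂₂}.
Row-reduce the matrix whose columns are u, v, w, z.
The reduction yields 4 nonzero rows, so the rank is 4.
Since rank = 4 (the number of vectors), the set is linearly independent.

linearly independent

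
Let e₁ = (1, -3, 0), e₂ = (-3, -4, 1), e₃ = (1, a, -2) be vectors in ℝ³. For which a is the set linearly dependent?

Place the vectors as rows of a 3×3 matrix; dependence ⇔ determinant zero.
Cofactor expansion gives det = 23 - a.
Setting this to zero gives a = 23.

a = 23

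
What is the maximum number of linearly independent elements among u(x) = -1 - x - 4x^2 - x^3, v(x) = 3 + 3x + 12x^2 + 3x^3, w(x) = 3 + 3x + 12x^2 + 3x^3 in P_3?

Represent each element by its coordinate vector in ℝ⁴.
Row-reduce the 3×4 matrix with these as rows.
There is 1 pivot column, so rank = 1.

1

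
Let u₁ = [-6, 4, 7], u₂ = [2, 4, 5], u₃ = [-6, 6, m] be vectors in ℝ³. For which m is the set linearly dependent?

Dependence holds iff the 3×3 matrix [u₁ u₂ u₃] is singular.
The determinant works out to 312 - 32*m.
This vanishes exactly when m = 39/4.

m = 39/4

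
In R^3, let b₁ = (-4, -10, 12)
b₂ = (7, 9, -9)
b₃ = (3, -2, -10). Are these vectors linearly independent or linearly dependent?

Row-reduce the matrix whose columns are b₁, b₂, b₃.
The reduction yields 3 nonzero rows, so the rank is 3.
Since rank = 3 (the number of vectors), the set is linearly independent.

linearly independent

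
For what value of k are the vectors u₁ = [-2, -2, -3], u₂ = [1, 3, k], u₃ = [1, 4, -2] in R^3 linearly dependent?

k = -5/6

The vectors are dependent exactly when the determinant of the matrix with rows u₁, u₂, u₃ vanishes.
Expanding, det = 6*k + 5.
This vanishes exactly when k = -5/6.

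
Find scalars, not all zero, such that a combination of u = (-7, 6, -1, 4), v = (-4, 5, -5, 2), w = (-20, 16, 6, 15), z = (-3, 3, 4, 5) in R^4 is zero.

3u - v - w + z = 0

Set up α₁u + … + α₄z = 0 and solve the homogeneous system.
A generator of the null space is (3, -1, -1, 1).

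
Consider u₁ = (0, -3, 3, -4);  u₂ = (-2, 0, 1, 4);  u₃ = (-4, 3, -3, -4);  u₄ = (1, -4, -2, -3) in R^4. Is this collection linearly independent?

linearly independent

The matrix [u₁|u₂|u₃|u₄] has determinant 580.
A nonzero determinant means the columns are linearly independent.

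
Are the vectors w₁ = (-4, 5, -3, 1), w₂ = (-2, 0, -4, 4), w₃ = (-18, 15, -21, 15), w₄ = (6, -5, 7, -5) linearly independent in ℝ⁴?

One vector is a scalar multiple of another, so the set is dependent.

linearly dependent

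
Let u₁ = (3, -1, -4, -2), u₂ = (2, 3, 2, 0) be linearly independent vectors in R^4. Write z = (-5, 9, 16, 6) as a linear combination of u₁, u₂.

z = -3u₁ + 2u₂

Since u₁, u₂ are independent, the coefficients expressing z are uniquely determined by a linear system.
The system has the unique solution (c₁, c₂) = (-3, 2).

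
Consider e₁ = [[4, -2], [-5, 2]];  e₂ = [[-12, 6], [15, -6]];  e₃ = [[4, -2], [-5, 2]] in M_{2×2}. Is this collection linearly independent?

Take coordinates with respect to the standard basis {E₁₁, E₁₂, E₂₁, E₂₂}.
One vector is a scalar multiple of another, so the set is dependent.

linearly dependent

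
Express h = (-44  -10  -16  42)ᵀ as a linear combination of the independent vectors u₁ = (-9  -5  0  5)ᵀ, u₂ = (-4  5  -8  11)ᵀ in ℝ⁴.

h = 4u₁ + 2u₂

Since u₁, u₂ are independent, the coefficients expressing h are uniquely determined by a linear system.
Row-reducing the augmented matrix gives the unique coefficients (a₁, a₂) = (4, 2).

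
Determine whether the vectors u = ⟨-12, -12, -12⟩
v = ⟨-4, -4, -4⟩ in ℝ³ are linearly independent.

linearly dependent

Row-reduce the matrix whose columns are u, v.
The reduction yields 1 nonzero row, so the rank is 1.
Since rank 1 < 2, the set is linearly dependent.
Indeed u - 3v = 0.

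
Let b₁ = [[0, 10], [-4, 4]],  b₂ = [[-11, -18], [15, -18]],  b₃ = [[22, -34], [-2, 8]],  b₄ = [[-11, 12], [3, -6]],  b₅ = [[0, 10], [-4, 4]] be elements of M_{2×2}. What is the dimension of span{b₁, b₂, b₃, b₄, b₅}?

dim = 2

Pass to coordinate vectors with respect to the basis {E₁₁, E₁₂, E₂₁, E₂₂}.
Row-reduce the 5×4 matrix with these as rows.
Exactly 2 pivots survive; hence the rank is 2.
(With 5 elements in a 4-dimensional space the rank is at most 4.)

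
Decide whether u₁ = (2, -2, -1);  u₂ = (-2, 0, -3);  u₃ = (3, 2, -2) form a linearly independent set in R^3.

The matrix [u₁|u₂|u₃] has determinant 42.
A nonzero determinant means the columns are linearly independent.

linearly independent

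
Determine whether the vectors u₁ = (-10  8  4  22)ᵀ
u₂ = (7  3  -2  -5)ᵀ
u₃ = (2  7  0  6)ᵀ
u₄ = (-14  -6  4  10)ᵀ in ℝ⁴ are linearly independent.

Form the 4×4 matrix with these as columns; its determinant is 0.
A zero determinant means the columns are linearly dependent.

linearly dependent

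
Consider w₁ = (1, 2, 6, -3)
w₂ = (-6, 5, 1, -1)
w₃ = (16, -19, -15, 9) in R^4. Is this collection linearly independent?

Place the vectors as rows of a 3×4 matrix and reduce to echelon form.
The reduction yields 2 nonzero rows, so the rank is 2.
Since rank 2 < 3, the set is linearly dependent.
Indeed 2w₁ + 3w₂ + w₃ = 0.

linearly dependent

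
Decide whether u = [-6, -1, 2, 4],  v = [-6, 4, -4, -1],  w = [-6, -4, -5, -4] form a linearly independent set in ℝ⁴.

linearly independent

Place the vectors as rows of a 3×4 matrix and reduce to echelon form.
The reduction yields 3 nonzero rows, so the rank is 3.
Since rank = 3 (the number of vectors), the set is linearly independent.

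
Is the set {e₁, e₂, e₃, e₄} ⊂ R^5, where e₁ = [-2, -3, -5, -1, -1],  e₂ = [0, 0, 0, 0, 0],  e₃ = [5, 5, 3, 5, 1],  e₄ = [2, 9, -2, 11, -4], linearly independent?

linearly dependent

One of the vectors is the zero vector, so the set is linearly dependent.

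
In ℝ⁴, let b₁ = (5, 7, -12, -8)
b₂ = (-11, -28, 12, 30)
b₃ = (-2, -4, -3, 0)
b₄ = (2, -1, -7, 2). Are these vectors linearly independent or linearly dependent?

The matrix [b₁|b₂|b₃|b₄] has determinant 0.
A zero determinant means the columns are linearly dependent.
Indeed 3b₁ + b₂ - b₃ - 3b₄ = 0.

linearly dependent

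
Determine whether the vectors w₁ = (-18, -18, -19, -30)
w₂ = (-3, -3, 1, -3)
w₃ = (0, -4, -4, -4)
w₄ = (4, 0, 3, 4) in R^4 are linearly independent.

linearly dependent

Row-reduce the matrix whose columns are w₁, w₂, w₃, w₄.
The reduction yields 3 nonzero rows, so the rank is 3.
Since rank 3 < 4, the set is linearly dependent.
Indeed w₁ - 2w₂ - 3w₃ + 3w₄ = 0.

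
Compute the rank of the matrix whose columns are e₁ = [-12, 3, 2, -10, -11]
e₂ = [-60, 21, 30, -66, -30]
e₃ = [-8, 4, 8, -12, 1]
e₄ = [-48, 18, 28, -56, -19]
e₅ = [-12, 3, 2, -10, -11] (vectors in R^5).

2

Row-reduce the 5×5 matrix with these as rows.
Reduction leaves 2 leading entries, giving rank 2.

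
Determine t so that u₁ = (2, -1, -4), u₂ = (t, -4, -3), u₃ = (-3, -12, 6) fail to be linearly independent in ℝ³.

The set is linearly dependent precisely when det[u₁; u₂; u₃] = 0.
Cofactor expansion gives det = 54*t - 81.
Solving 54*t - 81 = 0 yields t = 3/2.

t = 3/2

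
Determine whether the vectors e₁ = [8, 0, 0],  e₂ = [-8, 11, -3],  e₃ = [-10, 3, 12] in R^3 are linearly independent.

linearly independent

Form the 3×3 matrix with these as columns; its determinant is 1128.
A nonzero determinant means the columns are linearly independent.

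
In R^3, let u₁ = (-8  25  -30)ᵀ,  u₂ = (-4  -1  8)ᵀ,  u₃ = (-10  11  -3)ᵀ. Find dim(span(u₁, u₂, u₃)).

dim = 2

Put the 3×3 matrix [u₁|u₂|u₃] into echelon form.
The echelon form has 2 nonzero rows, so the rank is 2.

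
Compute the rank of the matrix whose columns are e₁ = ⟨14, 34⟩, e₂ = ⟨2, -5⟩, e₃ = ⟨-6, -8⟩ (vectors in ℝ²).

Form the matrix with e₁, e₂, e₃ as columns and reduce.
There are 2 pivot columns, so rank = 2.
(With 3 elements in a 2-dimensional space the rank is at most 2.)

rank 2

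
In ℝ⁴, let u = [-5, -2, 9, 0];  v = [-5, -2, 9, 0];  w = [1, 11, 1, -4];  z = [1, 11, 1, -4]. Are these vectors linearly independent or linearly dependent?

linearly dependent

Two of the vectors are equal, giving an immediate dependence.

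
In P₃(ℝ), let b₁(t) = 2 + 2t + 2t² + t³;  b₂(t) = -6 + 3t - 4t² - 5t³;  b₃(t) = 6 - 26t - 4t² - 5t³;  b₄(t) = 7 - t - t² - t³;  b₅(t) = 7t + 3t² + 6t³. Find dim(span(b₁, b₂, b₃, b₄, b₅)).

Pass to coordinate vectors with respect to the basis {1, t, …, t³}.
Row-reduce the 5×4 matrix with these as rows.
Exactly 4 pivots survive; hence the rank is 4.
(With 5 elements in a 4-dimensional space the rank is at most 4.)

4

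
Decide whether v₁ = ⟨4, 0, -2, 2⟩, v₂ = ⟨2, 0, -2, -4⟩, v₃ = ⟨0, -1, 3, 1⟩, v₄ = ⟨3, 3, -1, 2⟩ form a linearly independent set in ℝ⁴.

linearly independent

Row-reduce the matrix whose columns are v₁, v₂, v₃, v₄.
The reduction yields 4 nonzero rows, so the rank is 4.
Since rank = 4 (the number of vectors), the set is linearly independent.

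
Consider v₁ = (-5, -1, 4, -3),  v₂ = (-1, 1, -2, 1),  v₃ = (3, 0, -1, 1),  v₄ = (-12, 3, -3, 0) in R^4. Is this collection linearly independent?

linearly dependent

The matrix [v₁|v₂|v₃|v₄] has determinant 0.
A zero determinant means the columns are linearly dependent.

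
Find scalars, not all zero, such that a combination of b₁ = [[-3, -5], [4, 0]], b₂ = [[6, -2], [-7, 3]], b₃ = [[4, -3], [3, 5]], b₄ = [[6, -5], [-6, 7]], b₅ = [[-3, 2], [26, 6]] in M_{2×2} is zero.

b₁ + 3b₂ - 3b₃ + b₅ = 0

Take coordinates with respect to {E₁₁, E₁₂, E₂₁, E₂₂}.
Row-reduce the matrix with b₁, b₂, b₃, b₄, b₅ as columns; the null space gives the coefficients.
The free variable yields coefficients (1, 3, -3, 0, 1) (any nonzero multiple also works).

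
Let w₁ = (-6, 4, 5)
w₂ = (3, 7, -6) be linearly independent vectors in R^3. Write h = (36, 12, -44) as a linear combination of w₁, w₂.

Solve the system with w₁, w₂ as columns and h as the right-hand side.
The system has the unique solution (α₁, α₂) = (-4, 4).

h = -4w₁ + 4w₂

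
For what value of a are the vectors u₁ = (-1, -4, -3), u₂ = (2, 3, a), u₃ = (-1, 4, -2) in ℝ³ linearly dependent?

The vectors are dependent exactly when the determinant of the matrix with rows u₁, u₂, u₃ vanishes.
Expanding, det = 8*a - 43.
This vanishes exactly when a = 43/8.

a = 43/8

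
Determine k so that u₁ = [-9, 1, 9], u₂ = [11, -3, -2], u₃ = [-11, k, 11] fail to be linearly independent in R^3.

The vectors are dependent exactly when the determinant of the matrix with rows u₁, u₂, u₃ vanishes.
Cofactor expansion gives det = 81*k - 99.
This vanishes exactly when k = 11/9.

k = 11/9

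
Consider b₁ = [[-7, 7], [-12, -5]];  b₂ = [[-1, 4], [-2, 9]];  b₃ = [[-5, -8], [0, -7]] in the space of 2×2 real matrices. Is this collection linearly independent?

linearly independent

Write each element as a coordinate vector in ℝ⁴ using {E₁₁, E₁₂, E₂₁, E₂₂}.
Row-reduce the matrix whose columns are b₁, b₂, b₃.
The reduction yields 3 nonzero rows, so the rank is 3.
Since rank = 3 (the number of vectors), the set is linearly independent.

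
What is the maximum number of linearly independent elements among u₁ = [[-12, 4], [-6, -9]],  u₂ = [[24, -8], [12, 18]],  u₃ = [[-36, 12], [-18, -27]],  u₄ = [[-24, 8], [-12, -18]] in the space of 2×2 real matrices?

Pass to coordinate vectors with respect to the basis {E₁₁, E₁₂, E₂₁, E₂₂}.
Form the matrix with u₁, u₂, u₃, u₄ as columns and reduce.
There is 1 pivot column, so rank = 1.

1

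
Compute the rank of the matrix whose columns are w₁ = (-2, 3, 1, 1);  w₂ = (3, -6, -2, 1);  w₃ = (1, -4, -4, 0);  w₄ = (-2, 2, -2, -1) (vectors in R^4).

rank 3

Form the matrix with w₁, w₂, w₃, w₄ as columns and reduce.
Reduction leaves 3 leading entries, giving rank 3.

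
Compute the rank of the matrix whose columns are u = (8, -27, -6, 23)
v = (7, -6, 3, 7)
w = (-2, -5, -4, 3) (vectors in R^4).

2

Form the matrix with u, v, w as columns and reduce.
There are 2 pivot columns, so rank = 2.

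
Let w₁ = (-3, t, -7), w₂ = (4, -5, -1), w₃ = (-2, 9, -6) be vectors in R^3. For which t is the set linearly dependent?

Dependence holds iff the 3×3 matrix [w₁ w₂ w₃] is singular.
Cofactor expansion gives det = 26*t - 299.
This vanishes exactly when t = 23/2.

t = 23/2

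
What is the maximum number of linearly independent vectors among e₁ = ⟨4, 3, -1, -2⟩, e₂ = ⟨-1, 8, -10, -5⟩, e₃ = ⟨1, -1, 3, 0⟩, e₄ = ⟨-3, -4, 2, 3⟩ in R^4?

Form the matrix with e₁, e₂, e₃, e₄ as columns and reduce.
The echelon form has 3 nonzero rows, so the rank is 3.

3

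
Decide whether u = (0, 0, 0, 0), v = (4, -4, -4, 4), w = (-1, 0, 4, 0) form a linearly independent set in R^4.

One of the vectors is the zero vector, so the set is linearly dependent.

linearly dependent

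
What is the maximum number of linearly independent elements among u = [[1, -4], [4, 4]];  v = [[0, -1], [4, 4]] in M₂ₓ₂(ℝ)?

Represent each element by its coordinate vector in ℝ⁴.
Put the 4×2 matrix [u|v] into echelon form.
Reduction leaves 2 leading entries, giving rank 2.

2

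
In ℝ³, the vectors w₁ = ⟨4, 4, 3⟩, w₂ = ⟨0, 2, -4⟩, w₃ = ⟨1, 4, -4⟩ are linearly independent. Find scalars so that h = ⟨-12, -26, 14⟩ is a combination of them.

h = -2w₁ - w₂ - 4w₃

Solve the system with w₁, w₂, w₃ as columns and h as the right-hand side.
Back-substitution yields (a₁, a₂, a₃) = (-2, -1, -4).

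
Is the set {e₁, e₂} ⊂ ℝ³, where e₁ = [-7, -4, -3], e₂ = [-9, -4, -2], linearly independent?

linearly independent

Place the vectors as rows of a 2×3 matrix and reduce to echelon form.
The reduction yields 2 nonzero rows, so the rank is 2.
Since rank = 2 (the number of vectors), the set is linearly independent.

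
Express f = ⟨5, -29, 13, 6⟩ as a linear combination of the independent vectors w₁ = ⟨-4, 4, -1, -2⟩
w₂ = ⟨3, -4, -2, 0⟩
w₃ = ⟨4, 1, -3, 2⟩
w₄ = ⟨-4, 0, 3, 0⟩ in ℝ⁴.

Write f = α₁w₁ + … + α₄w₄ and equate components.
Back-substitution yields (α₁, …, α₄) = (-4, 3, -1, 4).

f = -4w₁ + 3w₂ - w₃ + 4w₄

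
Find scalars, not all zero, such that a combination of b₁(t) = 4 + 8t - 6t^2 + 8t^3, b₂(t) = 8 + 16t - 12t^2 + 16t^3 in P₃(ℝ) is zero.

2b₁ - b₂ = 0

Write each element as a vector in ℝ⁴ using {1, t, …, t^3}.
Row-reduce the matrix with b₁, b₂ as columns; the null space gives the coefficients.
One solution (up to scaling) is (2, -1).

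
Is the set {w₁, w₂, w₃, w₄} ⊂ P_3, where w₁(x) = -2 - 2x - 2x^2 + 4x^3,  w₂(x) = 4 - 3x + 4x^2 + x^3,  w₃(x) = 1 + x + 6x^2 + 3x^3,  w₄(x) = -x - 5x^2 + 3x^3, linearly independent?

Write each element as a coordinate vector in ℝ⁴ using {1, x, …, x^3}.
Form the 4×4 matrix with these as columns; its determinant is 470.
A nonzero determinant means the columns are linearly independent.

linearly independent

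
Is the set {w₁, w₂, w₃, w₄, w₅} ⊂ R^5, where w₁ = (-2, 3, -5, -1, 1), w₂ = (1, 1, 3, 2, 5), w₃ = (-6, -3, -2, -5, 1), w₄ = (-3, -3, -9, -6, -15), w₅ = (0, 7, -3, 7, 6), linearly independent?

One vector is a scalar multiple of another, so the set is dependent.

linearly dependent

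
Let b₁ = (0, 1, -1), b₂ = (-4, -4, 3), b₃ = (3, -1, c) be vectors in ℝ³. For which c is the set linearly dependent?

c = 7/4

The set is linearly dependent precisely when det[b₁; b₂; b₃] = 0.
Cofactor expansion gives det = 4*c - 7.
This vanishes exactly when c = 7/4.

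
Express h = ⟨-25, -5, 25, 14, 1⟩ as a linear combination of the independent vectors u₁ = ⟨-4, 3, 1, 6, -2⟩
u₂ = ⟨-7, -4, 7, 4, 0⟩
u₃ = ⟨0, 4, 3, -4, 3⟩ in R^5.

h = u₁ + 3u₂ + u₃

Write h = c₁u₁ + … + c₃u₃ and equate components.
Row-reducing the augmented matrix gives the unique coefficients (c₁, c₂, c₃) = (1, 3, 1).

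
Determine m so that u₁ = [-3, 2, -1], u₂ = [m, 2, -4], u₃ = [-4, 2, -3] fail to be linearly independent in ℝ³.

The vectors are dependent exactly when the determinant of the matrix with rows u₁, u₂, u₃ vanishes.
Cofactor expansion gives det = 4*m + 18.
Setting this to zero gives m = -9/2.

m = -9/2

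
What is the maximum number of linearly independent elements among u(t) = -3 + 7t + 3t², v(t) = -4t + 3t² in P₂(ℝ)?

2

Represent each element by its coordinate vector in ℝ³.
Put the 3×2 matrix [u|v] into echelon form.
Exactly 2 pivots survive; hence the rank is 2.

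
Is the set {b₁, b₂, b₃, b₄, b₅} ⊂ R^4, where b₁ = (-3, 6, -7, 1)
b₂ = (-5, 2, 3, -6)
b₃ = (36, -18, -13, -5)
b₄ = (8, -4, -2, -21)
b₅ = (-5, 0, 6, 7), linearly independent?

linearly dependent

There are 5 vectors in a 4-dimensional space, so they cannot be linearly independent.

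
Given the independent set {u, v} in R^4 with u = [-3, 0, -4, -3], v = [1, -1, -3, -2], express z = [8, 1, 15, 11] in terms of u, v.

z = -3u - v

Solve the system with u, v as columns and z as the right-hand side.
The system has the unique solution (c₁, c₂) = (-3, -1).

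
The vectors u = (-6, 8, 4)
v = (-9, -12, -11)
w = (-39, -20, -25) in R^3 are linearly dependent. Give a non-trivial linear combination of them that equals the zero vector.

Solve the homogeneous system with u, v, w as columns by row-reducing the coefficient matrix.
The free variable yields coefficients (2, 3, -1) (any nonzero multiple also works).

2u + 3v - w = 0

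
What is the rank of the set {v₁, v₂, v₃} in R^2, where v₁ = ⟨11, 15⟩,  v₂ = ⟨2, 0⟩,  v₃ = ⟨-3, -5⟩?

Apply Gaussian elimination to the matrix whose rows are v₁, v₂, v₃.
Exactly 2 pivots survive; hence the rank is 2.
(With 3 elements in a 2-dimensional space the rank is at most 2.)

rank 2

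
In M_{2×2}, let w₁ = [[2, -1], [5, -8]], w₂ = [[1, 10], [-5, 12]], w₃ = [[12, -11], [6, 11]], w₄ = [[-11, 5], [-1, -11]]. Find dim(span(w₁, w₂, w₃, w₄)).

Use coordinates relative to {E₁₁, E₁₂, E₂₁, E₂₂}.
Form the matrix with w₁, w₂, w₃, w₄ as columns and reduce.
Reduction leaves 4 leading entries, giving rank 4.

dim = 4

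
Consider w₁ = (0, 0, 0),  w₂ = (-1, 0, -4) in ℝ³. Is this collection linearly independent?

One of the vectors is the zero vector, so the set is linearly dependent.

linearly dependent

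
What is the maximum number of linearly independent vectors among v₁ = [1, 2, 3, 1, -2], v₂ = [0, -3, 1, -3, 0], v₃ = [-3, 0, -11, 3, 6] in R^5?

2

Apply Gaussian elimination to the matrix whose rows are v₁, v₂, v₃.
Reduction leaves 2 leading entries, giving rank 2.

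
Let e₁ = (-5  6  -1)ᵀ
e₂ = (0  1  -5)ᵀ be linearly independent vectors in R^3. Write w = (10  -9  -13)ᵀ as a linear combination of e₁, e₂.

Solve the system with e₁, e₂ as columns and w as the right-hand side.
Back-substitution yields (c₁, c₂) = (-2, 3).

w = -2e₁ + 3e₂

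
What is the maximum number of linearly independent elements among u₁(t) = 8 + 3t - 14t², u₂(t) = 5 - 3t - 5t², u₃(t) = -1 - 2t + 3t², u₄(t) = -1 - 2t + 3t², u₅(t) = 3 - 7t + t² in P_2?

2

Represent each element by its coordinate vector in ℝ³.
Apply Gaussian elimination to the matrix whose rows are u₁, u₂, u₃, u₄, u₅.
The echelon form has 2 nonzero rows, so the rank is 2.
(With 5 elements in a 3-dimensional space the rank is at most 3.)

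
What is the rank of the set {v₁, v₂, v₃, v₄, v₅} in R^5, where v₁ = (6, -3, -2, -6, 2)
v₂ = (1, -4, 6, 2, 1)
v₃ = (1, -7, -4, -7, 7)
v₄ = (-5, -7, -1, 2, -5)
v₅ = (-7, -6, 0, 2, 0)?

5

Row-reduce the 5×5 matrix with these as rows.
Reduction leaves 5 leading entries, giving rank 5.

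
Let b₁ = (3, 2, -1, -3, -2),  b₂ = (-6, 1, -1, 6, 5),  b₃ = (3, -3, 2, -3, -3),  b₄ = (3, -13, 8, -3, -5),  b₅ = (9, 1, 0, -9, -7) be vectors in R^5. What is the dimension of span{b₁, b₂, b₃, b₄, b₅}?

2

Row-reduce the 5×5 matrix with these as rows.
Reduction leaves 2 leading entries, giving rank 2.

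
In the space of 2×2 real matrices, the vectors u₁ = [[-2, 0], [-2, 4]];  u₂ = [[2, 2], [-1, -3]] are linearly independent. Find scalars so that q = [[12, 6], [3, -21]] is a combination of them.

Identify each element with its coordinate vector in ℝ⁴ via {E₁₁, E₁₂, E₂₁, E₂₂}.
Write q = α₁u₁ + α₂u₂ and equate components.
The system has the unique solution (α₁, α₂) = (-3, 3).

q = -3u₁ + 3u₂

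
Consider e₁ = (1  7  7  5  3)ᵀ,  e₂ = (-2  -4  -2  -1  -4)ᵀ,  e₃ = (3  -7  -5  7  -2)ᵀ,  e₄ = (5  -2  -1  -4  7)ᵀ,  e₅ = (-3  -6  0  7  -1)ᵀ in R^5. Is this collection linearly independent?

linearly independent

Form the 5×5 matrix with these as columns; its determinant is -8671.
A nonzero determinant means the columns are linearly independent.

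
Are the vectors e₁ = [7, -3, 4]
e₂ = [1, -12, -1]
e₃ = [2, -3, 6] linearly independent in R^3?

Place the vectors as rows of a 3×3 matrix and reduce to echelon form.
The reduction yields 3 nonzero rows, so the rank is 3.
Since rank = 3 (the number of vectors), the set is linearly independent.

linearly independent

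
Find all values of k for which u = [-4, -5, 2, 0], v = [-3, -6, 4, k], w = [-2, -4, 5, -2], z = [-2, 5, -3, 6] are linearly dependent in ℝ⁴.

Place the vectors as rows of a 4×4 matrix; dependence ⇔ determinant zero.
Expanding, det = 96*k + 204.
Setting this to zero gives k = -17/8.

k = -17/8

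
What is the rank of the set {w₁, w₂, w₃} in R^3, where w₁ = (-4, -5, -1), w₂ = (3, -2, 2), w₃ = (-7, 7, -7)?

Put the 3×3 matrix [w₁|w₂|w₃] into echelon form.
There are 3 pivot columns, so rank = 3.

3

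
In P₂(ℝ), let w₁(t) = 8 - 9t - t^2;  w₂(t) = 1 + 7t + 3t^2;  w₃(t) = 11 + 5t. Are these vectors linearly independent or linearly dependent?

linearly independent

Take coordinates with respect to the standard basis {1, t, t^2}.
Place the vectors as rows of a 3×3 matrix and reduce to echelon form.
The reduction yields 3 nonzero rows, so the rank is 3.
Since rank = 3 (the number of vectors), the set is linearly independent.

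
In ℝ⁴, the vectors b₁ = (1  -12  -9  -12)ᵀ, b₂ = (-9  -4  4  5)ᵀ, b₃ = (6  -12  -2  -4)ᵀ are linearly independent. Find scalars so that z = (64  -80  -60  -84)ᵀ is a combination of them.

z = 4b₁ - 4b₂ + 4b₃

Solve the system with b₁, b₂, b₃ as columns and z as the right-hand side.
The system has the unique solution (α₁, α₂, α₃) = (4, -4, 4).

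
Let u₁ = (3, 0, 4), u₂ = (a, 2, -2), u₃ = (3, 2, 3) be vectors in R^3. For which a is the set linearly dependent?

Dependence holds iff the 3×3 matrix [u₁ u₂ u₃] is singular.
Cofactor expansion gives det = 8*a + 6.
Setting this to zero gives a = -3/4.

a = -3/4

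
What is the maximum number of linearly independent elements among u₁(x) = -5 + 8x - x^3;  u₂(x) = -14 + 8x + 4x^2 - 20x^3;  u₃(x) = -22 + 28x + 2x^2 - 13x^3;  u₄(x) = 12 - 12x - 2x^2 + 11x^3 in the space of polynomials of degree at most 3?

2

Pass to coordinate vectors with respect to the basis {1, x, …, x^3}.
Put the 4×4 matrix [u₁|u₂|u₃|u₄] into echelon form.
The echelon form has 2 nonzero rows, so the rank is 2.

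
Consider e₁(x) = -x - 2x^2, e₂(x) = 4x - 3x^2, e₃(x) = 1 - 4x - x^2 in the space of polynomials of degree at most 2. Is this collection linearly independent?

Write each element as a coordinate vector in ℝ³ using {1, x, x^2}.
Row-reduce the matrix whose columns are e₁, e₂, e₃.
The reduction yields 3 nonzero rows, so the rank is 3.
Since rank = 3 (the number of vectors), the set is linearly independent.

linearly independent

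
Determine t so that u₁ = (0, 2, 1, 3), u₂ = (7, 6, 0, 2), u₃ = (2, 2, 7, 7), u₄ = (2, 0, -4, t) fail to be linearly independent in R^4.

t = -19/4

The set is linearly dependent precisely when det[u₁; u₂; u₃; u₄] = 0.
Cofactor expansion gives det = -96*t - 456.
This vanishes exactly when t = -19/4.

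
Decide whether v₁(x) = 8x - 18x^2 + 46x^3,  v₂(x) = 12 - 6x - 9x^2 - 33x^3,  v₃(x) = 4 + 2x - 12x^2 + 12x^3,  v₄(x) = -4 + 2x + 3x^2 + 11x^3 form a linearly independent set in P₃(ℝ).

linearly dependent

Write each element as a coordinate vector in ℝ⁴ using {1, x, …, x^3}.
The matrix [v₁|v₂|v₃|v₄] has determinant 0.
A zero determinant means the columns are linearly dependent.
Indeed 3v₁ + 2v₂ - 6v₃ = 0.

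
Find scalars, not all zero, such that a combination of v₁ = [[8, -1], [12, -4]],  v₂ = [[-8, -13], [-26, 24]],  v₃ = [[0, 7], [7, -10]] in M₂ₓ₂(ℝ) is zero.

v₁ + v₂ + 2v₃ = 0

Take coordinates with respect to {E₁₁, E₁₂, E₂₁, E₂₂}.
Solve the homogeneous system with v₁, v₂, v₃ as columns by row-reducing the coefficient matrix.
The free variable yields coefficients (1, 1, 2) (any nonzero multiple also works).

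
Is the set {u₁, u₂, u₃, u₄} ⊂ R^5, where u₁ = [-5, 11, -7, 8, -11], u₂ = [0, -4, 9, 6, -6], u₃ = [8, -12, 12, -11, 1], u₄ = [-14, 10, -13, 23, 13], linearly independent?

linearly dependent

Row-reduce the matrix whose columns are u₁, u₂, u₃, u₄.
The reduction yields 3 nonzero rows, so the rank is 3.
Since rank 3 < 4, the set is linearly dependent.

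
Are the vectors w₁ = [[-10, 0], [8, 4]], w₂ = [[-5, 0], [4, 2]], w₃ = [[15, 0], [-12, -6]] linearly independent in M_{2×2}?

Write each element as a coordinate vector in ℝ⁴ using {E₁₁, E₁₂, E₂₁, E₂₂}.
Place the vectors as rows of a 3×4 matrix and reduce to echelon form.
The reduction yields 1 nonzero row, so the rank is 1.
Since rank 1 < 3, the set is linearly dependent.

linearly dependent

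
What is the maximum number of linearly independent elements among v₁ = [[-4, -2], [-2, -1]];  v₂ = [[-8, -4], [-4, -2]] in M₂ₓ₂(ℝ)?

Use coordinates relative to {E₁₁, E₁₂, E₂₁, E₂₂}.
Row-reduce the 2×4 matrix with these as rows.
Exactly 1 pivot survives; hence the rank is 1.

1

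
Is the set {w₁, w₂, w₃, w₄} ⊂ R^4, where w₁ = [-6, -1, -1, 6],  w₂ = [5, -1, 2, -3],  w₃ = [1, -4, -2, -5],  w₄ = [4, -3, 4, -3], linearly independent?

linearly independent

Form the 4×4 matrix with these as columns; its determinant is 253.
A nonzero determinant means the columns are linearly independent.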